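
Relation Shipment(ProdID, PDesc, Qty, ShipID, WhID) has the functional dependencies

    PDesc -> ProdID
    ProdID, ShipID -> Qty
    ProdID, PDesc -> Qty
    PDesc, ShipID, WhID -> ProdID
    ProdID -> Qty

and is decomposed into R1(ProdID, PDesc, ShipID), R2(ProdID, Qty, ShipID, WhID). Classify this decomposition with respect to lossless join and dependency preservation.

lossy but dependency-preserving

Lossless test: (ProdID, ShipID)⁺ = {ProdID, Qty, ShipID}, which is a superkey of neither fragment — lossy.
Dependency preservation: ProdID, PDesc → Qty; PDesc, ShipID, WhID → ProdID are not contained in any single fragment, but the restricted closure of each left-hand side across the fragments still reaches the right-hand side; the remaining FDs each lie inside some fragment. All dependencies are preserved.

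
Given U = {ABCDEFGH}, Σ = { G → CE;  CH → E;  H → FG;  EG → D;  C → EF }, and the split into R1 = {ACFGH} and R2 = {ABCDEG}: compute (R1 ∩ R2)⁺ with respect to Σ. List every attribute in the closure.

R1 ∩ R2 = {ACG}.
G → CE applies, adding E
EG → D applies, adding D
C → EF applies, adding F
Closure: {ACDEFG}.

ACDEFG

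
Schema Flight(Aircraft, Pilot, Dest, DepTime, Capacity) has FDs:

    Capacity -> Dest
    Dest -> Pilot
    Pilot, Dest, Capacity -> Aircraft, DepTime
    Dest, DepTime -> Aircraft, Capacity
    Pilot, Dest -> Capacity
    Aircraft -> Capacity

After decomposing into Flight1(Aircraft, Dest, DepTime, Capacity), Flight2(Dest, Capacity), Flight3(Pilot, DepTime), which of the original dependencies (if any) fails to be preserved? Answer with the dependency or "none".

Dest -> Pilot

Check Dest → Pilot: no single fragment contains all of {Pilot, Dest}, and the restricted closure of {Dest} across the fragments never reaches {Pilot}.
Capacity → Dest is preserved.
Pilot, Dest, Capacity → Aircraft, DepTime is preserved.
Dest, DepTime → Aircraft, Capacity is preserved.
Pilot, Dest → Capacity is preserved.
Aircraft → Capacity is preserved.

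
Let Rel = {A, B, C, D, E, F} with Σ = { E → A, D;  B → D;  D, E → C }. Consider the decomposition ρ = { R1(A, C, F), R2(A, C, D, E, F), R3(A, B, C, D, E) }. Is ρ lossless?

Chase test. Columns are A, B, C, D, E, F; row i has aⱼ where attribute j ∈ Ri, else bᵢⱼ.
Initial tableau (one row per fragment):
  row 1: a1 b12 a3 b14 b15 a6
  row 2: a1 b22 a3 a4 a5 a6
  row 3: a1 a2 a3 a4 a5 b36
No row becomes fully distinguished — the join is lossy.

No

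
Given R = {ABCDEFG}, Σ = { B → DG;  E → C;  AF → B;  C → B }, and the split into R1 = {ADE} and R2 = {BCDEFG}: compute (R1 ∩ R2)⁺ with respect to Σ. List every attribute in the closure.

BCDEG

R1 ∩ R2 = {DE}.
E → C applies, adding C
C → B applies, adding B
B → DG applies, adding G
Closure: {BCDEG}.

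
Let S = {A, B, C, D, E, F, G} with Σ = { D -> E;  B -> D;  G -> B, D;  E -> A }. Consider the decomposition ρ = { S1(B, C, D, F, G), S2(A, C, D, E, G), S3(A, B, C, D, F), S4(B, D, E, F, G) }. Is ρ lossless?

Yes

Chase test. Columns are A, B, C, D, E, F, G; row i has aⱼ where attribute j ∈ Si, else bᵢⱼ.
Initial tableau (one row per fragment):
  row 1: b11 a2 a3 a4 b15 a6 a7
  row 2: a1 b22 a3 a4 a5 b26 a7
  row 3: a1 a2 a3 a4 b35 a6 b37
  row 4: b41 a2 b43 a4 a5 a6 a7
Rows 1 and 2 agree on D; apply D→E and equate their E entries.
Rows 1 and 3 agree on D; apply D→E and equate their E entries.
Rows 1 and 2 agree on G; apply G→B, D and equate their B, D entries.
Rows 1 and 2 agree on E; apply E→A and equate their A entries.
Rows 1 and 4 agree on E; apply E→A and equate their A entries.
Row 1 is now all distinguished symbols — the join is lossless.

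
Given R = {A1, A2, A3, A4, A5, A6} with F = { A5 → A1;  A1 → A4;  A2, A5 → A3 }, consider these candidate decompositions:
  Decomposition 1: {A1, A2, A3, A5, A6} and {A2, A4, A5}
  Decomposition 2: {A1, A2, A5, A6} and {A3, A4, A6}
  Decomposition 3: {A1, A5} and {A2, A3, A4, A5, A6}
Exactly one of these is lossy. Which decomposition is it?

Decomposition 1: common = {A2, A5}, closure = {A1, A2, A3, A4, A5} → lossless.
Decomposition 2: common = {A6}, closure = {A6} → lossy.
Decomposition 3: common = {A5}, closure = {A1, A4, A5} → lossless.

Decomposition 2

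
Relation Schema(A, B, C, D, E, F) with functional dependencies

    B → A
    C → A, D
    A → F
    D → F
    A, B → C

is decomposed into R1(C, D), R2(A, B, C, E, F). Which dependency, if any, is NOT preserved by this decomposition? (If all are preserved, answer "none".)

Check D → F: no single fragment contains all of {D, F}, and the restricted closure of {D} across the fragments never reaches {F}.
B → A is preserved.
C → A, D is preserved.
A → F is preserved.
A, B → C is preserved.

D → F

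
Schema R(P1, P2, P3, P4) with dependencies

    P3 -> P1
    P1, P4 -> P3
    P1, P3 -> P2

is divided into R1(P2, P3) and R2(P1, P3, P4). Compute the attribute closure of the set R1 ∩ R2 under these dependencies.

R1 ∩ R2 = {P3}.
P3 → P1 applies, adding P1
P1, P3 → P2 applies, adding P2
Closure: {P1, P2, P3}.

P1, P2, P3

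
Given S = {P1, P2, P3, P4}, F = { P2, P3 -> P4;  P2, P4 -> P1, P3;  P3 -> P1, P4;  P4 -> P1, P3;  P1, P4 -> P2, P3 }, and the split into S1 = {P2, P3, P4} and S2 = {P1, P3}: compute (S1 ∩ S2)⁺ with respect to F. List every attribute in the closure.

S1 ∩ S2 = {P3}.
P3 → P1, P4 applies, adding P1, P4
P1, P4 → P2, P3 applies, adding P2
Closure: {P1, P2, P3, P4}.

P1, P2, P3, P4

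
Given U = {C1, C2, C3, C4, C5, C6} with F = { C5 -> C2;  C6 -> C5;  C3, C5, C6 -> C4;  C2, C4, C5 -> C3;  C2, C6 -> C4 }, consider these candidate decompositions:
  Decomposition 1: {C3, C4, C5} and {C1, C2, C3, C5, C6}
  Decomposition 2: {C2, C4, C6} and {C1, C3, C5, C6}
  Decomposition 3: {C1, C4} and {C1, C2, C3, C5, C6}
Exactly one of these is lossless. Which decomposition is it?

Decomposition 2

Decomposition 1: common = {C3, C5}, closure = {C2, C3, C5} → lossy.
Decomposition 2: common = {C6}, closure = {C2, C3, C4, C5, C6} → lossless.
Decomposition 3: common = {C1}, closure = {C1} → lossy.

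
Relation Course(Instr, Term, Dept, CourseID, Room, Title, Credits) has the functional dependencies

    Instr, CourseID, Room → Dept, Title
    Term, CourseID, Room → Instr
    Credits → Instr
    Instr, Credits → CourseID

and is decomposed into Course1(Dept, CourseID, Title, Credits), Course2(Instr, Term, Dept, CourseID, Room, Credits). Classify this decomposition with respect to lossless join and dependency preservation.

lossy and not dependency-preserving

Lossless test: (Dept, CourseID, Credits)⁺ = {Instr, Dept, CourseID, Credits}, which is a superkey of neither fragment — lossy.
Dependency preservation: the restricted closure of {Instr, CourseID, Room} across the fragments never reaches {Dept, Title}, so Instr, CourseID, Room → Dept, Title cannot be enforced without a join — not preserved.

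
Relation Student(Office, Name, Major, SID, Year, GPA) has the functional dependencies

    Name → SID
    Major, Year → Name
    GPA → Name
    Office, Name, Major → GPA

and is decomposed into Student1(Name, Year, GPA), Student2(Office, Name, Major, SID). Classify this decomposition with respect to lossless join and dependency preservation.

Lossless test: (Name)⁺ = {Name, SID}, which is a superkey of neither fragment — lossy.
Dependency preservation: the restricted closure of {Major, Year} across the fragments never reaches {Name}, so Major, Year → Name cannot be enforced without a join — not preserved.

lossy and not dependency-preserving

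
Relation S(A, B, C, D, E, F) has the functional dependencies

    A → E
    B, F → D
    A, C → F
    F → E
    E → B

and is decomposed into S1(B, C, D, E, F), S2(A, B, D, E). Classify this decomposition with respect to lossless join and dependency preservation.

Lossless test: (B, D, E)⁺ = {B, D, E}, which is a superkey of neither fragment — lossy.
Dependency preservation: the restricted closure of {A, C} across the fragments never reaches {F}, so A, C → F cannot be enforced without a join — not preserved.

lossy and not dependency-preserving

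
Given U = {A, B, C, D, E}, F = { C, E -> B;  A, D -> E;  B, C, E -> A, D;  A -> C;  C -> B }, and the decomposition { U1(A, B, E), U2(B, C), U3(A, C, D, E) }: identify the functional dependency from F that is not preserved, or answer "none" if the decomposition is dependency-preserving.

C, E → B: restricted closure across fragments reaches B.
A, D → E lies within U3.
B, C, E → A, D: restricted closure across fragments reaches A, D.
A → C lies within U3.
C → B lies within U2.
Every dependency is enforceable on the fragments, so the decomposition is dependency-preserving.

none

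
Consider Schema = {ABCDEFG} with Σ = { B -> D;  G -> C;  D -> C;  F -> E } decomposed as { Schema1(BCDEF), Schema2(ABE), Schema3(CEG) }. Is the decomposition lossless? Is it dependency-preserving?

lossy but dependency-preserving

Lossless test (chase): Rows 1 and 2 agree on B; apply B→D and equate their D entries. Rows 1 and 2 agree on D; apply D→C and equate their C entries. No row becomes fully distinguished — the join is lossy.
Dependency preservation: every FD's attributes lie within a single fragment, so each can be enforced locally — preserved.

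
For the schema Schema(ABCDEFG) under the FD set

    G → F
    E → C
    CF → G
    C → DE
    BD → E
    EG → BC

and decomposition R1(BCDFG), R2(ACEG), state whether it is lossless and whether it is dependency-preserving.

Lossless test: (CG)⁺ = {BCDEFG}, which contains all of one fragment — lossless.
Dependency preservation: C → DE; BD → E; EG → BC are not contained in any single fragment, but the restricted closure of each left-hand side across the fragments still reaches the right-hand side; the remaining FDs each lie inside some fragment. All dependencies are preserved.

lossless and dependency-preserving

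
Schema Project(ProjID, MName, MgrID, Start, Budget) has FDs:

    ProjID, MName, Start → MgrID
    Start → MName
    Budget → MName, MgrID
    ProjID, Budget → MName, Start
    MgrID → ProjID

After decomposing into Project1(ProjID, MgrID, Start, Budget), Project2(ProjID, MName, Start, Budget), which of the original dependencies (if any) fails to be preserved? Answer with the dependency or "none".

ProjID, MName, Start → MgrID: restricted closure across fragments reaches MgrID.
Start → MName lies within Project2.
Budget → MName, MgrID: restricted closure across fragments reaches MName, MgrID.
ProjID, Budget → MName, Start lies within Project2.
MgrID → ProjID lies within Project1.
Every dependency is enforceable on the fragments, so the decomposition is dependency-preserving.

none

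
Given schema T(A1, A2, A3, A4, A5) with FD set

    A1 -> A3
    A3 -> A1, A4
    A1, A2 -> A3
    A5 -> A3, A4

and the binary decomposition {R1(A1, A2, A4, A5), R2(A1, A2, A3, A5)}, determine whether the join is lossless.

Common attributes: R1 ∩ R2 = {A1, A2, A5}.
Closure of {A1, A2, A5}: A1 → A3 applies, adding A3; A3 → A1, A4 applies, adding A4. So (A1, A2, A5)⁺ = {A1, A2, A3, A4, A5}.
This closure contains every attribute of R1, so R1 ∩ R2 → R1. The join is lossless.

Yes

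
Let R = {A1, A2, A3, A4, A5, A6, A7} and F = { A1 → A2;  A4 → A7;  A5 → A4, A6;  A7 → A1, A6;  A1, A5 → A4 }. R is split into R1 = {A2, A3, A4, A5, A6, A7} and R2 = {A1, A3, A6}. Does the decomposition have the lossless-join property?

No

Common attributes: R1 ∩ R2 = {A3, A6}.
No dependency enlarges {A3, A6}, so (A3, A6)⁺ = {A3, A6}.
The closure contains neither all of R1 = {A2, A3, A4, A5, A6, A7} nor all of R2 = {A1, A3, A6}, so the common attributes are not a superkey of either fragment. The join is lossy.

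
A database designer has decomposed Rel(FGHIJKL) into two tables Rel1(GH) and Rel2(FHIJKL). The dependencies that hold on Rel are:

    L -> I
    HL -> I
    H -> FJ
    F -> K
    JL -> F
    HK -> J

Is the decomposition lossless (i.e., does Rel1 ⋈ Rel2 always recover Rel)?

No

Common attributes: Rel1 ∩ Rel2 = {H}.
Closure of {H}: H → FJ applies, adding FJ; F → K applies, adding K. So (H)⁺ = {FHJK}.
The closure contains neither all of Rel1 = {GH} nor all of Rel2 = {FHIJKL}, so the common attributes are not a superkey of either fragment. The join is lossy.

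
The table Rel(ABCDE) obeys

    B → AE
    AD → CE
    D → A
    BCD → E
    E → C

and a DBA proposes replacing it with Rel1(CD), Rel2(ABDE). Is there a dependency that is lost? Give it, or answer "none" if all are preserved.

E → C

Check E → C: no single fragment contains all of {CE}, and the restricted closure of {E} across the fragments never reaches {C}.
B → AE is preserved.
AD → CE is preserved.
D → A is preserved.
BCD → E is preserved.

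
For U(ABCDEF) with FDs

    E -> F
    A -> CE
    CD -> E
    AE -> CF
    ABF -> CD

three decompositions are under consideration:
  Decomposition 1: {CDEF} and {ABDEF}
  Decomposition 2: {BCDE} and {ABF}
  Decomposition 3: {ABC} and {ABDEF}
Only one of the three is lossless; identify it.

Decomposition 1: common = {DEF}, closure = {DEF} → lossy.
Decomposition 2: common = {B}, closure = {B} → lossy.
Decomposition 3: common = {AB}, closure = {ABCDEF} → lossless.

Decomposition 3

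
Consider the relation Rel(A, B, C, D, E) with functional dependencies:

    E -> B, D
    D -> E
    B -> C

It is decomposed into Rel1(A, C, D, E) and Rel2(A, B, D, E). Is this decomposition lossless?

Common attributes: Rel1 ∩ Rel2 = {A, D, E}.
Closure of {A, D, E}: E → B, D applies, adding B; B → C applies, adding C. So (A, D, E)⁺ = {A, B, C, D, E}.
This closure contains every attribute of Rel1, so Rel1 ∩ Rel2 → Rel1. The join is lossless.

Yes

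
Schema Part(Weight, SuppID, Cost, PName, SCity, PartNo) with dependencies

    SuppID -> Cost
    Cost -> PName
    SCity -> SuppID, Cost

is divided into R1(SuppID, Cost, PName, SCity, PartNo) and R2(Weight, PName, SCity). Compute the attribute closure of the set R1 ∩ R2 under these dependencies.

R1 ∩ R2 = {PName, SCity}.
SCity → SuppID, Cost applies, adding SuppID, Cost
Closure: {SuppID, Cost, PName, SCity}.

SuppID, Cost, PName, SCity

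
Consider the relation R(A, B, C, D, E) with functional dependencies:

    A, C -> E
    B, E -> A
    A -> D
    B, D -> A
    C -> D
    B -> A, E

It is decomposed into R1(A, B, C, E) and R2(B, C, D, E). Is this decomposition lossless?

Yes

Common attributes: R1 ∩ R2 = {B, C, E}.
Closure of {B, C, E}: B, E → A applies, adding A; A → D applies, adding D. So (B, C, E)⁺ = {A, B, C, D, E}.
This closure contains every attribute of R1, so R1 ∩ R2 → R1. The join is lossless.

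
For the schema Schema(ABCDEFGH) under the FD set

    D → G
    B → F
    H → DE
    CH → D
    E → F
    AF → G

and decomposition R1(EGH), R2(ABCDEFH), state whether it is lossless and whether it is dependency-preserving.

Lossless test: (EH)⁺ = {DEFGH}, which contains all of one fragment — lossless.
Dependency preservation: the restricted closure of {D} across the fragments never reaches {G}, so D → G cannot be enforced without a join — not preserved.

lossless but not dependency-preserving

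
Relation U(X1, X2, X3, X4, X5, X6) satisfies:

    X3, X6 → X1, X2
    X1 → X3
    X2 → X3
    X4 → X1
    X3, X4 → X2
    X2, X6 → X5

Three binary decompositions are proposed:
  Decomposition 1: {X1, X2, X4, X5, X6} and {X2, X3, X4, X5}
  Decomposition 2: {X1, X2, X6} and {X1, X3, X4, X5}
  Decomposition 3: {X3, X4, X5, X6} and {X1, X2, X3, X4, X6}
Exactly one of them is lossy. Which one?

Decomposition 2

Decomposition 1: common = {X2, X4, X5}, closure = {X1, X2, X3, X4, X5} → lossless.
Decomposition 2: common = {X1}, closure = {X1, X3} → lossy.
Decomposition 3: common = {X3, X4, X6}, closure = {X1, X2, X3, X4, X5, X6} → lossless.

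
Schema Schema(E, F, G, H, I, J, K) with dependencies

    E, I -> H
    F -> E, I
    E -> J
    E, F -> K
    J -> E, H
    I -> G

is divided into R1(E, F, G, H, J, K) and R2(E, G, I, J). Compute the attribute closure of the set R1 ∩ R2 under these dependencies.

R1 ∩ R2 = {E, G, J}.
J → E, H applies, adding H
Closure: {E, G, H, J}.

E, G, H, J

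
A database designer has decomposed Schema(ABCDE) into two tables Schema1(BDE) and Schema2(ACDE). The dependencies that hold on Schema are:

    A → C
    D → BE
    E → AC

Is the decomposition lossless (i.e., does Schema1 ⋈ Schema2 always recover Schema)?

Yes

Common attributes: Schema1 ∩ Schema2 = {DE}.
Closure of {DE}: D → BE applies, adding B; E → AC applies, adding AC. So (DE)⁺ = {ABCDE}.
This closure contains every attribute of Schema1, so Schema1 ∩ Schema2 → Schema1. The join is lossless.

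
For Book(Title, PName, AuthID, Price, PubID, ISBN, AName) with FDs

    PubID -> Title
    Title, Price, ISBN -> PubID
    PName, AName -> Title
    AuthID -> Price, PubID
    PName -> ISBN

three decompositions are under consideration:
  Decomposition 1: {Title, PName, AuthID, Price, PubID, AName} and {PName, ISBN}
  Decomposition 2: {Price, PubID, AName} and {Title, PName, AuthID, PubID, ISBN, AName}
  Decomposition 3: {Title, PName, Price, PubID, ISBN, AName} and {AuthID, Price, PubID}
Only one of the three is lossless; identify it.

Decomposition 1: common = {PName}, closure = {PName, ISBN} → lossless.
Decomposition 2: common = {PubID, AName}, closure = {Title, PubID, AName} → lossy.
Decomposition 3: common = {Price, PubID}, closure = {Title, Price, PubID} → lossy.

Decomposition 1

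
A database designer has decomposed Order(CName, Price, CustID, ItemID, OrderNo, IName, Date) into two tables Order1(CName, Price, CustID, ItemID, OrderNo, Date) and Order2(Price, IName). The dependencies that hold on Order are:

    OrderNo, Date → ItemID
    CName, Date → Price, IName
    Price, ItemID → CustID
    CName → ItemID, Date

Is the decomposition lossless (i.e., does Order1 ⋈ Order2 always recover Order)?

Common attributes: Order1 ∩ Order2 = {Price}.
No dependency enlarges {Price}, so (Price)⁺ = {Price}.
The closure contains neither all of Order1 = {CName, Price, CustID, ItemID, OrderNo, Date} nor all of Order2 = {Price, IName}, so the common attributes are not a superkey of either fragment. The join is lossy.

No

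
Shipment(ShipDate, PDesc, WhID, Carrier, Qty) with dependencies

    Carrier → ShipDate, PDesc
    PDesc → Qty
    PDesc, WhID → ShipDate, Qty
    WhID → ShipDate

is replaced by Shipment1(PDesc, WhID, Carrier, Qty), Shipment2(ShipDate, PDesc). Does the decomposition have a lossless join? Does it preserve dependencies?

lossy and not dependency-preserving

Lossless test: (PDesc)⁺ = {PDesc, Qty}, which is a superkey of neither fragment — lossy.
Dependency preservation: the restricted closure of {Carrier} across the fragments never reaches {ShipDate, PDesc}, so Carrier → ShipDate, PDesc cannot be enforced without a join — not preserved.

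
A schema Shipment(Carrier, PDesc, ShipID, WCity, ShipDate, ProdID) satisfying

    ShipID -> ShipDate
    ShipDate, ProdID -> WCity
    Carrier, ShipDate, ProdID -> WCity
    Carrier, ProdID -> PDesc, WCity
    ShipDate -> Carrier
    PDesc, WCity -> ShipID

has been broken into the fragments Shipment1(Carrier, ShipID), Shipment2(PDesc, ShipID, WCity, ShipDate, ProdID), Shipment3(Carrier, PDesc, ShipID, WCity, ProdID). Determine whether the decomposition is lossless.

Chase test. Columns are Carrier, PDesc, ShipID, WCity, ShipDate, ProdID; row i has aⱼ where attribute j ∈ Shipmenti, else bᵢⱼ.
Initial tableau (one row per fragment):
  row 1: a1 b12 a3 b14 b15 b16
  row 2: b21 a2 a3 a4 a5 a6
  row 3: a1 a2 a3 a4 b35 a6
Rows 1 and 2 agree on ShipID; apply ShipID→ShipDate and equate their ShipDate entries.
Rows 1 and 3 agree on ShipID; apply ShipID→ShipDate and equate their ShipDate entries.
Rows 1 and 2 agree on ShipDate; apply ShipDate→Carrier and equate their Carrier entries.
Row 2 is now all distinguished symbols — the join is lossless.

Yes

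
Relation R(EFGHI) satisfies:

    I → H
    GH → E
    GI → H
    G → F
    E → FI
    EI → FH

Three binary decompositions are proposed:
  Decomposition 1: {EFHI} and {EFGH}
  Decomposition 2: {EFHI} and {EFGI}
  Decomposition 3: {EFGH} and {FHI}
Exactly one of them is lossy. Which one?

Decomposition 3

Decomposition 1: common = {EFH}, closure = {EFHI} → lossless.
Decomposition 2: common = {EFI}, closure = {EFHI} → lossless.
Decomposition 3: common = {FH}, closure = {FH} → lossy.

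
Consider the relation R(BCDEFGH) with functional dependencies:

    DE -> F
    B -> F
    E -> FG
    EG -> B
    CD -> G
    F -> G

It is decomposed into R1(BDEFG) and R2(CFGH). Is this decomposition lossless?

No

Common attributes: R1 ∩ R2 = {FG}.
No dependency enlarges {FG}, so (FG)⁺ = {FG}.
The closure contains neither all of R1 = {BDEFG} nor all of R2 = {CFGH}, so the common attributes are not a superkey of either fragment. The join is lossy.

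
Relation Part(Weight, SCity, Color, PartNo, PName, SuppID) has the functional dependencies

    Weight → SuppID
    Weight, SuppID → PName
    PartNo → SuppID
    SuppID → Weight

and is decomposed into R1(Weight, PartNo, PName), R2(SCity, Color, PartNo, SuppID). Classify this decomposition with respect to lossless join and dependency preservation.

lossless but not dependency-preserving

Lossless test: (PartNo)⁺ = {Weight, PartNo, PName, SuppID}, which contains all of one fragment — lossless.
Dependency preservation: the restricted closure of {Weight} across the fragments never reaches {SuppID}, so Weight → SuppID cannot be enforced without a join — not preserved.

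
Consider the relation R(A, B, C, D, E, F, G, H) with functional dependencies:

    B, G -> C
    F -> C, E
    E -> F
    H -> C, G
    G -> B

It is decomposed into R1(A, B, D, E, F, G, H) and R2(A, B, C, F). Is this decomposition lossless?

Yes

Common attributes: R1 ∩ R2 = {A, B, F}.
Closure of {A, B, F}: F → C, E applies, adding C, E. So (A, B, F)⁺ = {A, B, C, E, F}.
This closure contains every attribute of R2, so R1 ∩ R2 → R2. The join is lossless.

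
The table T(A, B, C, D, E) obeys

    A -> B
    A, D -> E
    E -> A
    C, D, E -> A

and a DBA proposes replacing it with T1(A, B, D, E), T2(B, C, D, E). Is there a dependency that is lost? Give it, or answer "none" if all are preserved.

none

A → B lies within T1.
A, D → E lies within T1.
E → A lies within T1.
C, D, E → A: restricted closure across fragments reaches A.
Every dependency is enforceable on the fragments, so the decomposition is dependency-preserving.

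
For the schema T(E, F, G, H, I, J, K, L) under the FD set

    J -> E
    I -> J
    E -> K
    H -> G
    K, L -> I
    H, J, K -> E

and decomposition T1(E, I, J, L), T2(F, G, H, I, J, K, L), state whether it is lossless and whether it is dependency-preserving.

Lossless test: (I, J, L)⁺ = {E, I, J, K, L}, which contains all of one fragment — lossless.
Dependency preservation: the restricted closure of {E} across the fragments never reaches {K}, so E → K cannot be enforced without a join — not preserved.

lossless but not dependency-preserving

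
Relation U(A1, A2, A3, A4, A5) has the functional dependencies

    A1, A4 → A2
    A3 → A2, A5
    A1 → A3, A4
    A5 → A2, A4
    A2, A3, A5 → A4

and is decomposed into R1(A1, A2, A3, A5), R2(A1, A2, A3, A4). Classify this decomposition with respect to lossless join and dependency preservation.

lossless but not dependency-preserving

Lossless test: (A1, A2, A3)⁺ = {A1, A2, A3, A4, A5}, which contains all of one fragment — lossless.
Dependency preservation: the restricted closure of {A5} across the fragments never reaches {A2, A4}, so A5 → A2, A4 cannot be enforced without a join — not preserved.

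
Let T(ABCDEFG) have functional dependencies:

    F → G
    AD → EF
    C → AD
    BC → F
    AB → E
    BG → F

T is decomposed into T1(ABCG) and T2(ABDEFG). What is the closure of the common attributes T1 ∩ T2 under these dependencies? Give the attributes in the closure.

ABEFG

T1 ∩ T2 = {ABG}.
AB → E applies, adding E
BG → F applies, adding F
Closure: {ABEFG}.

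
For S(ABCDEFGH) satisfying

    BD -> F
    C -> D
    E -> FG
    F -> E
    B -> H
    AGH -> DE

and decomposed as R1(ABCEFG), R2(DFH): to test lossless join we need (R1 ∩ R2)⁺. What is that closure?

EFG

R1 ∩ R2 = {F}.
F → E applies, adding E
E → FG applies, adding G
Closure: {EFG}.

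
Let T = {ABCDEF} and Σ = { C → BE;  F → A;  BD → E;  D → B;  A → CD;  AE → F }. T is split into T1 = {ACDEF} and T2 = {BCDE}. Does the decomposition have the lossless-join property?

Common attributes: T1 ∩ T2 = {CDE}.
Closure of {CDE}: C → BE applies, adding B. So (CDE)⁺ = {BCDE}.
This closure contains every attribute of T2, so T1 ∩ T2 → T2. The join is lossless.

Yes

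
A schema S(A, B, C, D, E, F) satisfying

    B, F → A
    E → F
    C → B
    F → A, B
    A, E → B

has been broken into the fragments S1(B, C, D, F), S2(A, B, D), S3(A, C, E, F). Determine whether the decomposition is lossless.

Chase test. Columns are A, B, C, D, E, F; row i has aⱼ where attribute j ∈ Si, else bᵢⱼ.
Initial tableau (one row per fragment):
  row 1: b11 a2 a3 a4 b15 a6
  row 2: a1 a2 b23 a4 b25 b26
  row 3: a1 b32 a3 b34 a5 a6
Rows 1 and 3 agree on C; apply C→B and equate their B entries.
Rows 1 and 3 agree on F; apply F→A, B and equate their A, B entries.
No row becomes fully distinguished — the join is lossy.

No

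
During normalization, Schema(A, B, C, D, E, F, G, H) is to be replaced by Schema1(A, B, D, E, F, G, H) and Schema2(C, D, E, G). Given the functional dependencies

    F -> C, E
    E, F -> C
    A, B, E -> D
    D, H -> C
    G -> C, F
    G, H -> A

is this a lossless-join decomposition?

Common attributes: Schema1 ∩ Schema2 = {D, E, G}.
Closure of {D, E, G}: G → C, F applies, adding C, F. So (D, E, G)⁺ = {C, D, E, F, G}.
This closure contains every attribute of Schema2, so Schema1 ∩ Schema2 → Schema2. The join is lossless.

Yes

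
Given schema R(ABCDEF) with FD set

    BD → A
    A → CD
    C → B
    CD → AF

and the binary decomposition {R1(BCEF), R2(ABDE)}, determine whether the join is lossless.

Common attributes: R1 ∩ R2 = {BE}.
No dependency enlarges {BE}, so (BE)⁺ = {BE}.
The closure contains neither all of R1 = {BCEF} nor all of R2 = {ABDE}, so the common attributes are not a superkey of either fragment. The join is lossy.

No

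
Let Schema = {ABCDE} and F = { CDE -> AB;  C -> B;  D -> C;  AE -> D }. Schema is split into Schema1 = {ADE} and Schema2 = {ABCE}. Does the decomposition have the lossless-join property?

Yes

Common attributes: Schema1 ∩ Schema2 = {AE}.
Closure of {AE}: AE → D applies, adding D; D → C applies, adding C; CDE → AB applies, adding B. So (AE)⁺ = {ABCDE}.
This closure contains every attribute of Schema1, so Schema1 ∩ Schema2 → Schema1. The join is lossless.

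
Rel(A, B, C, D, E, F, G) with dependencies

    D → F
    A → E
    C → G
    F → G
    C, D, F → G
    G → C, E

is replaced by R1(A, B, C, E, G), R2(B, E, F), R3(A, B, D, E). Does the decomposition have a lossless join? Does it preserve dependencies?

Lossless test (chase): applying each FD to every pair of rows produces no changes in the tableau, so no row becomes fully distinguished — the join is lossy.
Dependency preservation: the restricted closure of {D} across the fragments never reaches {F}, so D → F cannot be enforced without a join — not preserved.

lossy and not dependency-preserving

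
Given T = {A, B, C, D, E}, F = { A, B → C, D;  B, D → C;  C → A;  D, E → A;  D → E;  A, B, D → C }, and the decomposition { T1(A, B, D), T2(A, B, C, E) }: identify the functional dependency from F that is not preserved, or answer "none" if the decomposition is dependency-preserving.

Check D → E: no single fragment contains all of {D, E}, and the restricted closure of {D} across the fragments never reaches {E}.
A, B → C, D is preserved.
B, D → C is preserved.
C → A is preserved.
D, E → A is preserved.
A, B, D → C is preserved.

D → E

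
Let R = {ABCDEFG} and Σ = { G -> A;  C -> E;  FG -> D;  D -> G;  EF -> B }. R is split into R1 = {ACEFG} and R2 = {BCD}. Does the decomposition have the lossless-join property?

Common attributes: R1 ∩ R2 = {C}.
Closure of {C}: C → E applies, adding E. So (C)⁺ = {CE}.
The closure contains neither all of R1 = {ACEFG} nor all of R2 = {BCD}, so the common attributes are not a superkey of either fragment. The join is lossy.

No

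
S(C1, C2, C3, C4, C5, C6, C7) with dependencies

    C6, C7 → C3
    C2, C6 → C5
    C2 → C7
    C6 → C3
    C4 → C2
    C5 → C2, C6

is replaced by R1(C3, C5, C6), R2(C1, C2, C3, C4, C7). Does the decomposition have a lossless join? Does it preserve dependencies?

Lossless test: (C3)⁺ = {C3}, which is a superkey of neither fragment — lossy.
Dependency preservation: the restricted closure of {C2, C6} across the fragments never reaches {C5}, so C2, C6 → C5 cannot be enforced without a join — not preserved.

lossy and not dependency-preserving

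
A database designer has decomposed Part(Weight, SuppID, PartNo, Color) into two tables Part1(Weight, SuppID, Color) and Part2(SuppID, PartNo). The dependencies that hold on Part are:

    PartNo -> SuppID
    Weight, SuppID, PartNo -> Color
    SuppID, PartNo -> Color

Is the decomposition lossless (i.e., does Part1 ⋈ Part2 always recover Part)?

No

Common attributes: Part1 ∩ Part2 = {SuppID}.
No dependency enlarges {SuppID}, so (SuppID)⁺ = {SuppID}.
The closure contains neither all of Part1 = {Weight, SuppID, Color} nor all of Part2 = {SuppID, PartNo}, so the common attributes are not a superkey of either fragment. The join is lossy.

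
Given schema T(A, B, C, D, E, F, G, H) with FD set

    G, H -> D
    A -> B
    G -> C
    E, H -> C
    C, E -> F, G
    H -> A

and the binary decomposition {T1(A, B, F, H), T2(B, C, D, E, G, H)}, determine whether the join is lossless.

Common attributes: T1 ∩ T2 = {B, H}.
Closure of {B, H}: H → A applies, adding A. So (B, H)⁺ = {A, B, H}.
The closure contains neither all of T1 = {A, B, F, H} nor all of T2 = {B, C, D, E, G, H}, so the common attributes are not a superkey of either fragment. The join is lossy.

No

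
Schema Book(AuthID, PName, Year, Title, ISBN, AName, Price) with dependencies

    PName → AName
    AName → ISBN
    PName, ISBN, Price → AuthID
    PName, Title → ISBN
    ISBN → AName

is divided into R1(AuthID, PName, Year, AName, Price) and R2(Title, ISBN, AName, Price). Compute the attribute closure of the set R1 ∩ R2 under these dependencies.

R1 ∩ R2 = {AName, Price}.
AName → ISBN applies, adding ISBN
Closure: {ISBN, AName, Price}.

ISBN, AName, Price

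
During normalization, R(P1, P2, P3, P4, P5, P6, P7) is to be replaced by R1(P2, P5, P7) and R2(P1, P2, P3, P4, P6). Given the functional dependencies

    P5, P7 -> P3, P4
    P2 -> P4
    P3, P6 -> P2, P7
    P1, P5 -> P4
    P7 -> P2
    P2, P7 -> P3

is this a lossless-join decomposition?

No

Common attributes: R1 ∩ R2 = {P2}.
Closure of {P2}: P2 → P4 applies, adding P4. So (P2)⁺ = {P2, P4}.
The closure contains neither all of R1 = {P2, P5, P7} nor all of R2 = {P1, P2, P3, P4, P6}, so the common attributes are not a superkey of either fragment. The join is lossy.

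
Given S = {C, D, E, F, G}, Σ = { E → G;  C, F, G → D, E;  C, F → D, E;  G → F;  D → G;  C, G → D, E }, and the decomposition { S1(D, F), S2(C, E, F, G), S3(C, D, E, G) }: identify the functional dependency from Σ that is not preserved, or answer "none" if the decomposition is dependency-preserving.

E → G lies within S2.
C, F, G → D, E: restricted closure across fragments reaches D, E.
C, F → D, E: restricted closure across fragments reaches D, E.
G → F lies within S2.
D → G lies within S3.
C, G → D, E lies within S3.
Every dependency is enforceable on the fragments, so the decomposition is dependency-preserving.

none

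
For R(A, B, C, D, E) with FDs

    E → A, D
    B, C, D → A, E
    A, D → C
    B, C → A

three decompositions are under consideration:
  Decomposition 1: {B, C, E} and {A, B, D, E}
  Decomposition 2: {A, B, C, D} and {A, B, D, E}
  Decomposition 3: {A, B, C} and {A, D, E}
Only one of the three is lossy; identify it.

Decomposition 1: common = {B, E}, closure = {A, B, C, D, E} → lossless.
Decomposition 2: common = {A, B, D}, closure = {A, B, C, D, E} → lossless.
Decomposition 3: common = {A}, closure = {A} → lossy.

Decomposition 3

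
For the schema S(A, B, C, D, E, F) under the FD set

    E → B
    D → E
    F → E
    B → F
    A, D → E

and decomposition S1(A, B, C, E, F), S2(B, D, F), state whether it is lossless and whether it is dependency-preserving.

Lossless test: (B, F)⁺ = {B, E, F}, which is a superkey of neither fragment — lossy.
Dependency preservation: D → E; A, D → E are not contained in any single fragment, but the restricted closure of each left-hand side across the fragments still reaches the right-hand side; the remaining FDs each lie inside some fragment. All dependencies are preserved.

lossy but dependency-preserving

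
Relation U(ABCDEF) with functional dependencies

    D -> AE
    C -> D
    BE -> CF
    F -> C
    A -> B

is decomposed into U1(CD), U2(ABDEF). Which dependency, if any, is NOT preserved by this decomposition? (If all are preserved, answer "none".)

none

D → AE lies within U2.
C → D lies within U1.
BE → CF: restricted closure across fragments reaches CF.
F → C: restricted closure across fragments reaches C.
A → B lies within U2.
Every dependency is enforceable on the fragments, so the decomposition is dependency-preserving.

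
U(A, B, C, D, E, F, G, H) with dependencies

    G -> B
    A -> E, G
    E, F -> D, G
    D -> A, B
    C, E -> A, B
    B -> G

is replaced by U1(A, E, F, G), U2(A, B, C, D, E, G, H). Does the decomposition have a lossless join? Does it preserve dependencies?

lossy and not dependency-preserving

Lossless test: (A, E, G)⁺ = {A, B, E, G}, which is a superkey of neither fragment — lossy.
Dependency preservation: the restricted closure of {E, F} across the fragments never reaches {D, G}, so E, F → D, G cannot be enforced without a join — not preserved.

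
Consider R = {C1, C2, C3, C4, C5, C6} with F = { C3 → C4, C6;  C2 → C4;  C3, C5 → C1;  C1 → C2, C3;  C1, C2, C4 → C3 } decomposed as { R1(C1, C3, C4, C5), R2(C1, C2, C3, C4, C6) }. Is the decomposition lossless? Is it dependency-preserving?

Lossless test: (C1, C3, C4)⁺ = {C1, C2, C3, C4, C6}, which contains all of one fragment — lossless.
Dependency preservation: every FD's attributes lie within a single fragment, so each can be enforced locally — preserved.

lossless and dependency-preserving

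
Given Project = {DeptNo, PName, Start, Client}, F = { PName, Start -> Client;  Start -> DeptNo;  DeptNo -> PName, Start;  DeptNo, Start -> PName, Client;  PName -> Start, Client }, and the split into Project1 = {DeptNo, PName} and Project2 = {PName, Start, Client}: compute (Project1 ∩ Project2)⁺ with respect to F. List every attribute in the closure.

DeptNo, PName, Start, Client

Project1 ∩ Project2 = {PName}.
PName → Start, Client applies, adding Start, Client
Start → DeptNo applies, adding DeptNo
Closure: {DeptNo, PName, Start, Client}.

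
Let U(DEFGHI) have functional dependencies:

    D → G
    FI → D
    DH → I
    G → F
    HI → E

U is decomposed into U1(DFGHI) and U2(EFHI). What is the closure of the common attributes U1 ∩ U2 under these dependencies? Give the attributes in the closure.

DEFGHI

U1 ∩ U2 = {FHI}.
FI → D applies, adding D
HI → E applies, adding E
D → G applies, adding G
Closure: {DEFGHI}.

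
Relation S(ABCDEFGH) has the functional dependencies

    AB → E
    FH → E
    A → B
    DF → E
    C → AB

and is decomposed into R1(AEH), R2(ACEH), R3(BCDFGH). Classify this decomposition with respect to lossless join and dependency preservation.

Lossless test (chase): Rows 1 and 2 agree on A; apply A→B and equate their B entries. Rows 2 and 3 agree on C; apply C→AB and equate their AB entries. Rows 1 and 3 agree on AB; apply AB→E and equate their E entries. Row 3 is now all distinguished symbols — the join is lossless.
Dependency preservation: the restricted closure of {FH} across the fragments never reaches {E}, so FH → E cannot be enforced without a join — not preserved.

lossless but not dependency-preserving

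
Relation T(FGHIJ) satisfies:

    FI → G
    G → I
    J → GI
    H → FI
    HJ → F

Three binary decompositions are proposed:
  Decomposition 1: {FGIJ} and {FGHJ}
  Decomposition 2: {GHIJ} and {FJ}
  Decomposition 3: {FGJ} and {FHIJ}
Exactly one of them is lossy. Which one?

Decomposition 1: common = {FGJ}, closure = {FGIJ} → lossless.
Decomposition 2: common = {J}, closure = {GIJ} → lossy.
Decomposition 3: common = {FJ}, closure = {FGIJ} → lossless.

Decomposition 2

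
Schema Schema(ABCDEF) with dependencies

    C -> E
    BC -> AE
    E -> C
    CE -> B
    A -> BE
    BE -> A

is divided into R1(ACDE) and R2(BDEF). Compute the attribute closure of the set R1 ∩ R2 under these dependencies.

ABCDE

R1 ∩ R2 = {DE}.
E → C applies, adding C
CE → B applies, adding B
BE → A applies, adding A
Closure: {ABCDE}.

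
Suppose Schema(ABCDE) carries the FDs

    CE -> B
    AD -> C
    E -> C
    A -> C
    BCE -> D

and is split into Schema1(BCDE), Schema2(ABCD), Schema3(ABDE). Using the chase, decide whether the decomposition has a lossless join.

Chase test. Columns are ABCDE; row i has aⱼ where attribute j ∈ Schemai, else bᵢⱼ.
Initial tableau (one row per fragment):
  row 1: b11 a2 a3 a4 a5
  row 2: a1 a2 a3 a4 b25
  row 3: a1 a2 b33 a4 a5
Rows 2 and 3 agree on AD; apply AD→C and equate their C entries.
Row 3 is now all distinguished symbols — the join is lossless.

Yes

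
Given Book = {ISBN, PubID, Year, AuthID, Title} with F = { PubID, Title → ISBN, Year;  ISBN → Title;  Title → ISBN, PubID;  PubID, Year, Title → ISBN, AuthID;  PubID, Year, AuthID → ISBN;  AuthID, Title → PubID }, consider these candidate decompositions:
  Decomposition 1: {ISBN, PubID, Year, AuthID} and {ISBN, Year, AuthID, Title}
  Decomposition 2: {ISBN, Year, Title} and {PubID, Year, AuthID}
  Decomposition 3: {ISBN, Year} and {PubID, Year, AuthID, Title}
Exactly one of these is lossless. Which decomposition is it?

Decomposition 1

Decomposition 1: common = {ISBN, Year, AuthID}, closure = {ISBN, PubID, Year, AuthID, Title} → lossless.
Decomposition 2: common = {Year}, closure = {Year} → lossy.
Decomposition 3: common = {Year}, closure = {Year} → lossy.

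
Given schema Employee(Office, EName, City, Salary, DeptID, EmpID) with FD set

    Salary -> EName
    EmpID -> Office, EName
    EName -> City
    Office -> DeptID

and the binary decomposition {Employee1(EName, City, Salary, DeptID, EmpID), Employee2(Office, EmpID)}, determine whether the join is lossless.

Common attributes: Employee1 ∩ Employee2 = {EmpID}.
Closure of {EmpID}: EmpID → Office, EName applies, adding Office, EName; EName → City applies, adding City; Office → DeptID applies, adding DeptID. So (EmpID)⁺ = {Office, EName, City, DeptID, EmpID}.
This closure contains every attribute of Employee2, so Employee1 ∩ Employee2 → Employee2. The join is lossless.

Yes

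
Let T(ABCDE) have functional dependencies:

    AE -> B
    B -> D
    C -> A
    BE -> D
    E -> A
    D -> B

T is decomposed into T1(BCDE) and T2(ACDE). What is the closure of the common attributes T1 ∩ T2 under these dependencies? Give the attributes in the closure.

T1 ∩ T2 = {CDE}.
C → A applies, adding A
D → B applies, adding B
Closure: {ABCDE}.

ABCDE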